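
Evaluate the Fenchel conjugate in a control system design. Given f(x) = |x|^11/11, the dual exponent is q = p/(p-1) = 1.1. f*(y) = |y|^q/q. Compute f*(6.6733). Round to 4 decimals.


The conjugate exponent q satisfies 1/p + 1/q = 1.
p = 11, so q = 11/(11 - 1) = 1.1
|y|^q = 6.6733^1.1 = 8.0682
f*(6.6733) = 8.0682 / 1.1 = 7.3347


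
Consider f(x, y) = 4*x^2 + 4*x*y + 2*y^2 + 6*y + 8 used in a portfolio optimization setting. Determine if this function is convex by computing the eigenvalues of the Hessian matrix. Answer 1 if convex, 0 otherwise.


The Hessian of f(x,y) = 4*x^2 + 4*x*y + 2*y^2 + 6*y + 8 is:
H = [[8, 4], [4, 4]]
Trace = 8 + 4 = 12
Determinant = 8*4 - (4)^2 = 16
Discriminant = (12)^2 - 4*16 = 80.0
Eigenvalues: lambda_1 = 1.5279, lambda_2 = 10.4721
The function is convex.

1


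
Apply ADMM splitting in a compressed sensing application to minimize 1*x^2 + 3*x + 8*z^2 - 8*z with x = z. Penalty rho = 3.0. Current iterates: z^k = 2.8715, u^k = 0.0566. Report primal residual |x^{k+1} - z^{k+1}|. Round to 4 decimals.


ADMM iteration with rho = 3.0, z^k = 2.8715, u^k = 0.0566
Step 1: x-update.
Minimize 1*x^2 + 3*x + (3.0/2)*(x - 2.8715 + 0.0566)^2
FOC: (2*1 + 3.0)*x = -3 + 3.0*(2.8715 - 0.0566)
x^{k+1} = 1.0889
Step 2: z-update.
Minimize 8*z^2 - 8*z + (3.0/2)*(1.0889 - z + 0.0566)^2
FOC: (2*8 + 3.0)*z = 8 + 3.0*(1.0889 + 0.0566)
z^{k+1} = 0.6019
Step 3: u-update.
u^{k+1} = 0.0566 + 1.0889 - 0.6019 = 0.5436
Step 4: Primal residual = |1.0889 - 0.6019| = 0.487


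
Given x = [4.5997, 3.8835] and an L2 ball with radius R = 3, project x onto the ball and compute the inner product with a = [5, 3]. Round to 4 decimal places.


Step 1: Compute ||x|| (intermediates to 6 decimals).
||x|| = sqrt(4.5997^2 + 3.8835^2) = 6.019868
Step 2: Project.
Since ||x|| > R, scale = R/||x|| = 3/6.019868 = 0.49835, proj(x) = scale * x
proj(x) = [2.29226, 1.935342]
Step 3: Dot product.
a^T * proj(x) = 5*2.29226 + 3*1.935342 = 17.2673


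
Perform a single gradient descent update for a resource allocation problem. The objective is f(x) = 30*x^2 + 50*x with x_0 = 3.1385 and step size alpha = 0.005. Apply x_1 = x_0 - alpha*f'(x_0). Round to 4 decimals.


We compute the gradient at x_0 and apply the update.
f'(x) = 60*x + 50
f'(3.1385) = 60*3.1385 + 50 = 238.31
x_1 = 3.1385 - 0.005*238.31 = 1.947


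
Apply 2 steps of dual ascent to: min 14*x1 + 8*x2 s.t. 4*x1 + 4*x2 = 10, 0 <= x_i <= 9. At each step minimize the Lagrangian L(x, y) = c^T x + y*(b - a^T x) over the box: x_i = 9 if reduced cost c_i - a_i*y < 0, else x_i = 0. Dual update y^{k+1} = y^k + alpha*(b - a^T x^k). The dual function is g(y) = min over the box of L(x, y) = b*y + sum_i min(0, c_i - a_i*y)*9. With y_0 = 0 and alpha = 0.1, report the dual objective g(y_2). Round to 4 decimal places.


Dual ascent for LP: min 14*x1 + 8*x2, 4*x1 + 4*x2 = 10, 0 <= x_i <= 9
Step 1: y^k = 0.0, reduced costs: (14.0, 8.0)
  x^k = (0.0, 0.0), subgradient = b - a^T x = 10.0
  y^{k+1} = 0.0 + 0.1*10.0 = 1.0
Step 2: y^k = 1.0, reduced costs: (10.0, 4.0)
  x^k = (0.0, 0.0), subgradient = b - a^T x = 10.0
  y^{k+1} = 1.0 + 0.1*10.0 = 2.0
Dual objective at y_2 = 2.0: reduced costs (6.0, 0.0), box minimizer x = (0.0, 0.0)
g(y_2) = b*y + (c1 - a1*y)*x1 + (c2 - a2*y)*x2 = 10*2.0 + 6.0*0.0 + 0.0*0.0 = 20.0 + 0.0 + 0.0 = 20.0


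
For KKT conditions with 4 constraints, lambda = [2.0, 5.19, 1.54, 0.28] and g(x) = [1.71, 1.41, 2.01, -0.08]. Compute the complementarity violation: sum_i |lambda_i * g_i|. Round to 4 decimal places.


KKT complementary slackness check:
lambda_1 * g_1 = 2.0 * 1.71 = 3.42
lambda_2 * g_2 = 5.19 * 1.41 = 7.3179
lambda_3 * g_3 = 1.54 * 2.01 = 3.0954
lambda_4 * g_4 = 0.28 * -0.08 = -0.0224
Total violation = 3.42 + 7.3179 + 3.0954 + 0.0224 = 13.8557


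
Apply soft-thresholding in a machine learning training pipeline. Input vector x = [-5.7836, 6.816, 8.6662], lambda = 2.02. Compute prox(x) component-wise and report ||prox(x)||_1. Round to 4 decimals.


Soft-thresholding with lambda = 2.02:
prox(-5.7836) = sign(-5.7836)*max(|-5.7836| - 2.02, 0) = -3.7636
prox(6.816) = sign(6.816)*max(|6.816| - 2.02, 0) = 4.796
prox(8.6662) = sign(8.6662)*max(|8.6662| - 2.02, 0) = 6.6462
prox(x) = [-3.7636, 4.796, 6.6462]
||prox(x)||_1 = 3.7636 + 4.796 + 6.6462 = 15.2058


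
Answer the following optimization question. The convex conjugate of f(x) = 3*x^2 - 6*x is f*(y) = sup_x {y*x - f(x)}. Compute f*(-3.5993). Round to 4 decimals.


f*(y) = sup_x {y*x - a*x^2 - b*x} = sup_x {(y-b)*x - a*x^2}
FOC: (y - b) - 2a*x = 0 => x* = (y - b)/(2a)
x* = (-3.5993 + 6)/(2*3) = 0.4001
f*(-3.5993) = (y-b)^2/(4a) = (-3.5993 + 6)^2/(4*3)
= 5.7634/12 = 0.4803


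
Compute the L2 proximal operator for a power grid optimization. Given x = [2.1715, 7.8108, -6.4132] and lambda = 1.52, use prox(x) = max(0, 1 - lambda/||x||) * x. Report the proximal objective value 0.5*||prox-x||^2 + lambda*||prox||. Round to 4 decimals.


Step 1: Compute ||x||.
||x|| = 10.337
Step 2: Compute scaling factor.
scale = max(0, 1 - 1.52/10.337) = 0.853
Step 3: prox(x) = [1.8522, 6.6623, -5.4702]
||prox(x)|| = 8.817
Step 4: Proximal objective.
0.5*||prox-x||^2 = 1.1552
lambda*||prox|| = 13.4018
Total = 14.557


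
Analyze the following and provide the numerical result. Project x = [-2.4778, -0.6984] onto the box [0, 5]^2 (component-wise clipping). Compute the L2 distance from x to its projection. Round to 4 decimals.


Project each component onto [0, 5].
clip(-2.4778) = 0.0, clip(-0.6984) = 0.0
Projection = [0.0, 0.0]
Squared diffs: [6.1395, 0.4878]
Distance = sqrt(6.6273) = 2.5743


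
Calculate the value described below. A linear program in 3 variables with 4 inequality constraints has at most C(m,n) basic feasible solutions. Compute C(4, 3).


Each vertex corresponds to some choice of n active constraints out of m, so the number of vertices is at most C(m, n) = m! / (n!(m-n)!).
m = 4, n = 3
Numerator: 4 * 3 * 2
Denominator: 3! = 6
C(4, 3) = 4


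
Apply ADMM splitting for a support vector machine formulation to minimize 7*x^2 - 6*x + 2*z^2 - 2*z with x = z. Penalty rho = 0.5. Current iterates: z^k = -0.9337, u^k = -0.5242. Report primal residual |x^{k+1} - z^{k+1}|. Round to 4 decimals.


ADMM iteration with rho = 0.5, z^k = -0.9337, u^k = -0.5242
Step 1: x-update.
Minimize 7*x^2 - 6*x + (0.5/2)*(x + 0.9337 - 0.5242)^2
FOC: (2*7 + 0.5)*x = 6 + 0.5*(-0.9337 + 0.5242)
x^{k+1} = 0.3997
Step 2: z-update.
Minimize 2*z^2 - 2*z + (0.5/2)*(0.3997 - z - 0.5242)^2
FOC: (2*2 + 0.5)*z = 2 + 0.5*(0.3997 - 0.5242)
z^{k+1} = 0.4306
Step 3: u-update.
u^{k+1} = -0.5242 + 0.3997 - 0.4306 = -0.5551
Step 4: Primal residual = |0.3997 - 0.4306| = 0.0309


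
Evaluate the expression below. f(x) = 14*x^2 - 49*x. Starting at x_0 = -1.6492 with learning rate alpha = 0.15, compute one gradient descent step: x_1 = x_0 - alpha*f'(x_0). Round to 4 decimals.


We compute the gradient at x_0 and apply the update.
f'(x) = 28*x - 49
f'(-1.6492) = 28*-1.6492 - 49 = -95.1776
x_1 = -1.6492 - 0.15*-95.1776 = 12.6274


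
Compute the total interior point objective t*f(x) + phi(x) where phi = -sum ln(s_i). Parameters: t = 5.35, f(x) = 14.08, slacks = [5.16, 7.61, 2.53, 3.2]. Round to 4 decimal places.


Step 1: Compute log-barrier.
ln values: [1.6409, 2.0295, 0.9282, 1.1632]
phi = -(1.6409 + 2.0295 + 0.9282 + 1.1632) = -5.7618
Step 2: Compute augmented objective.
t*f(x) = 5.35*14.08 = 75.328
Total = 75.328 - 5.7618 = 69.5662


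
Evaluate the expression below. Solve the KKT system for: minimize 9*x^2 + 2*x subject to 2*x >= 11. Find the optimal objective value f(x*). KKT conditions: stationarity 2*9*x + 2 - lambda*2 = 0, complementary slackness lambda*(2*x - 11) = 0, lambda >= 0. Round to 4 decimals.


Step 1: Try lambda = 0 (constraint inactive).
x_unc = -2/(2*9) = -0.1111
Check: 2*-0.1111 = -0.2222 < 11 -- violated!
Step 2: Constraint must be active: 2*x = 11
x* = 11/2 = 5.5
lambda = (2*9*5.5 + 2)/2 = 50.5
Step 3: Compute optimal value.
f(x*) = 9*5.5^2 + 2*5.5 = 283.25


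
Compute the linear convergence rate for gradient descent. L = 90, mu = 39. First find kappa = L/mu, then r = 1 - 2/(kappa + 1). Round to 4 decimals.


Step 1: Compute the condition number.
kappa = L/mu = 90/39 = 2.3077
Step 2: Compute the convergence rate.
r = 1 - 2/(kappa + 1) = 1 - 2*mu/(L + mu) = (L - mu)/(L + mu) = 51/129 = 0.3953


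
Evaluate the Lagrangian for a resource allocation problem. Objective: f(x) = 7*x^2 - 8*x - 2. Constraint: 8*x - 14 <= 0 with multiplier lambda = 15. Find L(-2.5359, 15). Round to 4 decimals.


Step 1: Evaluate f(x).
f(-2.5359) = 7*(-2.5359)^2 - 8*(-2.5359) - 2 = 63.3027
Step 2: Evaluate g(x).
g(-2.5359) = 8*-2.5359 - 14 = -34.2872
Step 3: Compute Lagrangian.
L = 63.3027 + 15*-34.2872 = -451.0053


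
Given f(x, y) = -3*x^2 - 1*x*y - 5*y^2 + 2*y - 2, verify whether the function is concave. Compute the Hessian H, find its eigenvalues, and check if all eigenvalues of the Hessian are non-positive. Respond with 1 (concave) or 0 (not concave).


The Hessian of f(x,y) = -3*x^2 - 1*x*y - 5*y^2 + 2*y - 2 is:
H = [[-6, -1], [-1, -10]]
Trace = -6 - 10 = -16
Determinant = -6*-10 - (-1)^2 = 59
Discriminant = (-16)^2 - 4*59 = 20.0
Eigenvalues: lambda_1 = -10.2361, lambda_2 = -5.7639
The function is concave.

1


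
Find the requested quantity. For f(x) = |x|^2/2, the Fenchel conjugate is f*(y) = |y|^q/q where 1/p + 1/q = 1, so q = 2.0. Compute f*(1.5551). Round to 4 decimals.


The conjugate exponent q satisfies 1/p + 1/q = 1.
p = 2, so q = 2/(2 - 1) = 2.0
|y|^q = 1.5551^2.0 = 2.4183
f*(1.5551) = 2.4183 / 2.0 = 1.2092


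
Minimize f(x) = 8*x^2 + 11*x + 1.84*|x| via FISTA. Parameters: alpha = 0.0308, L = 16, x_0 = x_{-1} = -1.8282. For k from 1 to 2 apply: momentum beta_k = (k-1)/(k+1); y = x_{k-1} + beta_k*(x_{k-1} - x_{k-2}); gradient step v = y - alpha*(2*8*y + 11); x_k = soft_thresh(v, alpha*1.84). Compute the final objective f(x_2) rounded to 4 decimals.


FISTA on f(x) = 8*x^2 + 11*x + 1.84*|x|
L = 16, alpha = 0.0308
Iteration 1: beta = 0.0, y = -1.8282 + 0.0*(-1.8282 + 1.8282) = -1.8282
  grad(y) = -18.2512, v = y - alpha*grad = -1.2661
  prox(v) = soft_thresh(-1.2661, 0.0567) = -1.2094
Iteration 2: beta = 0.3333, y = -1.2094 + 0.3333*(-1.2094 + 1.8282) = -1.0031
  grad(y) = -5.0499, v = y - alpha*grad = -0.8476
  prox(v) = soft_thresh(-0.8476, 0.0567) = -0.7909
f(x_2) = 8*(-0.7909)^2 + 11*(-0.7909) + 1.84*|-0.7909| = -2.2404


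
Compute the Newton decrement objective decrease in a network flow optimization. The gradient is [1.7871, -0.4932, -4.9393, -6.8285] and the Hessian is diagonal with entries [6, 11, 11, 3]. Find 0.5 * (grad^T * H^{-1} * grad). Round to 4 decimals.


Step 1: H is diagonal, so H^(-1) * g = [0.2979, -0.0448, -0.449, -2.2762].
Step 2: g^T H^(-1) g = sum_i g_i^2 / H_ii
  = (1.7871)^2/6 + (-0.4932)^2/11 + (-4.9393)^2/11 + (-6.8285)^2/3
  = 0.5323 + 0.0221 + 2.2179 + 15.5428 = 18.3151
Step 3: Objective decrease = 0.5 * g^T H^(-1) g = 9.1575


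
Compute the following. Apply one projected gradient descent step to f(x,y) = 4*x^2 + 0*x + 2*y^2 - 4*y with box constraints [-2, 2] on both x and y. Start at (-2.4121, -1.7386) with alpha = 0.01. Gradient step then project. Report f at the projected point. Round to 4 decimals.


Step 1: Compute gradient at (-2.4121, -1.7386).
grad_x = 2*4*-2.4121 + 0 = -19.2968
grad_y = 2*2*-1.7386 - 4 = -10.9544
Step 2: Gradient step.
x_raw = -2.4121 - 0.01*-19.2968 = -2.2191
y_raw = -1.7386 - 0.01*-10.9544 = -1.6291
Step 3: Project onto [-2, 2].
x_proj = clip(-2.2191) = -2.0
y_proj = clip(-1.6291) = -1.6291
Step 4: Evaluate f.
f(-2.0, -1.6291) = 27.8239


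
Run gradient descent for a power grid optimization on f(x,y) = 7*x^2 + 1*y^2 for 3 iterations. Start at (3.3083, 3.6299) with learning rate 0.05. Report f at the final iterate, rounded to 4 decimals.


Gradient descent on f(x,y) = 7*x^2 + 1*y^2.
Starting point: (3.3083, 3.6299), alpha = 0.05
Step 1: grad_x = 2*7*3.3083 = 46.3162, grad_y = 2*1*3.6299 = 7.2598
  x_1 = 3.3083 - 0.05*46.3162 = 0.9925
  y_1 = 3.6299 - 0.05*7.2598 = 3.2669
Step 2: grad_x = 2*7*0.9925 = 13.8949, grad_y = 2*1*3.2669 = 6.5338
  x_2 = 0.9925 - 0.05*13.8949 = 0.2977
  y_2 = 3.2669 - 0.05*6.5338 = 2.9402
Step 3: grad_x = 2*7*0.2977 = 4.1685, grad_y = 2*1*2.9402 = 5.8804
  x_3 = 0.2977 - 0.05*4.1685 = 0.0893
  y_3 = 2.9402 - 0.05*5.8804 = 2.6462
f(0.0893, 2.6462) = 7*0.0893^2 + 1*2.6462^2 = 7.0582


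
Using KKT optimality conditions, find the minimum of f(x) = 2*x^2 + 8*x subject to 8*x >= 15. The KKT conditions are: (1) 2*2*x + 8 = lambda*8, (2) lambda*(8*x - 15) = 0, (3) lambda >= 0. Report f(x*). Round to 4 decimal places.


Step 1: Try lambda = 0 (constraint inactive).
x_unc = -8/(2*2) = -2.0
Check: 8*-2.0 = -16.0 < 15 -- violated!
Step 2: Constraint must be active: 8*x = 15
x* = 15/8 = 1.875
lambda = (2*2*1.875 + 8)/8 = 1.9375
Step 3: Compute optimal value.
f(x*) = 2*1.875^2 + 8*1.875 = 22.0313


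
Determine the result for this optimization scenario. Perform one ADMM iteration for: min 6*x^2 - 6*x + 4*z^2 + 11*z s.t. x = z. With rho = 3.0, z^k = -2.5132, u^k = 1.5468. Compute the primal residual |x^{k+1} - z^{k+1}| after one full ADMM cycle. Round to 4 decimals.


ADMM iteration with rho = 3.0, z^k = -2.5132, u^k = 1.5468
Step 1: x-update.
Minimize 6*x^2 - 6*x + (3.0/2)*(x + 2.5132 + 1.5468)^2
FOC: (2*6 + 3.0)*x = 6 + 3.0*(-2.5132 - 1.5468)
x^{k+1} = -0.412
Step 2: z-update.
Minimize 4*z^2 + 11*z + (3.0/2)*(-0.412 - z + 1.5468)^2
FOC: (2*4 + 3.0)*z = -11 + 3.0*(-0.412 + 1.5468)
z^{k+1} = -0.6905
Step 3: u-update.
u^{k+1} = 1.5468 - 0.412 + 0.6905 = 1.8253
Step 4: Primal residual = |-0.412 + 0.6905| = 0.2785


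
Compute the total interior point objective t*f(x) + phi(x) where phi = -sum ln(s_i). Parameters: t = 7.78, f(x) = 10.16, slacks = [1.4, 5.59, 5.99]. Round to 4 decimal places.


Step 1: Compute log-barrier.
ln values: [0.3365, 1.721, 1.7901]
phi = -(0.3365 + 1.721 + 1.7901) = -3.8475
Step 2: Compute augmented objective.
t*f(x) = 7.78*10.16 = 79.0448
Total = 79.0448 - 3.8475 = 75.1973


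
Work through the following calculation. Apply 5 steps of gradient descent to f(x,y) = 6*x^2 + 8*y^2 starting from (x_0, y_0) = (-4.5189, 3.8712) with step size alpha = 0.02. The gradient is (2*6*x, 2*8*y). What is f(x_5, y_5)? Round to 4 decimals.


Gradient descent on f(x,y) = 6*x^2 + 8*y^2.
Starting point: (-4.5189, 3.8712), alpha = 0.02
Step 1: grad_x = 2*6*-4.5189 = -54.2268, grad_y = 2*8*3.8712 = 61.9392
  x_1 = -4.5189 - 0.02*-54.2268 = -3.4344
  y_1 = 3.8712 - 0.02*61.9392 = 2.6324
Step 2: grad_x = 2*6*-3.4344 = -41.2124, grad_y = 2*8*2.6324 = 42.1187
  x_2 = -3.4344 - 0.02*-41.2124 = -2.6101
  y_2 = 2.6324 - 0.02*42.1187 = 1.79
Step 3: grad_x = 2*6*-2.6101 = -31.3214, grad_y = 2*8*1.79 = 28.6407
  x_3 = -2.6101 - 0.02*-31.3214 = -1.9837
  y_3 = 1.79 - 0.02*28.6407 = 1.2172
Step 4: grad_x = 2*6*-1.9837 = -23.8043, grad_y = 2*8*1.2172 = 19.4757
  x_4 = -1.9837 - 0.02*-23.8043 = -1.5076
  y_4 = 1.2172 - 0.02*19.4757 = 0.8277
Step 5: grad_x = 2*6*-1.5076 = -18.0912, grad_y = 2*8*0.8277 = 13.2435
  x_5 = -1.5076 - 0.02*-18.0912 = -1.1458
  y_5 = 0.8277 - 0.02*13.2435 = 0.5628
f(-1.1458, 0.5628) = 6*(-1.1458)^2 + 8*0.5628^2 = 10.4112


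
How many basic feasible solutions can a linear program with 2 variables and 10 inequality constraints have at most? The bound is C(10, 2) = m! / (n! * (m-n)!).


Each vertex corresponds to some choice of n active constraints out of m, so the number of vertices is at most C(m, n) = m! / (n!(m-n)!).
m = 10, n = 2
Numerator: 10 * 9
Denominator: 2! = 2
C(10, 2) = 45


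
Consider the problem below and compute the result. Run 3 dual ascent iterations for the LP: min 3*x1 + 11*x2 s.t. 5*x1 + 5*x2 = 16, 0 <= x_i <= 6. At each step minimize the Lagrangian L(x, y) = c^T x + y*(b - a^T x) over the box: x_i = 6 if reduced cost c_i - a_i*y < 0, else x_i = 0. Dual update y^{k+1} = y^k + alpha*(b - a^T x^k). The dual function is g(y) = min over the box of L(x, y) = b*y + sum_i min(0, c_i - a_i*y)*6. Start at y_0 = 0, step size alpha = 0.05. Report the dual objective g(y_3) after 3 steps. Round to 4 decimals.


Dual ascent for LP: min 3*x1 + 11*x2, 5*x1 + 5*x2 = 16, 0 <= x_i <= 6
Step 1: y^k = 0.0, reduced costs: (3.0, 11.0)
  x^k = (0.0, 0.0), subgradient = b - a^T x = 16.0
  y^{k+1} = 0.0 + 0.05*16.0 = 0.8
Step 2: y^k = 0.8, reduced costs: (-1.0, 7.0)
  x^k = (6.0, 0.0), subgradient = b - a^T x = -14.0
  y^{k+1} = 0.8 + 0.05*-14.0 = 0.1
Step 3: y^k = 0.1, reduced costs: (2.5, 10.5)
  x^k = (0.0, 0.0), subgradient = b - a^T x = 16.0
  y^{k+1} = 0.1 + 0.05*16.0 = 0.9
Dual objective at y_3 = 0.9: reduced costs (-1.5, 6.5), box minimizer x = (6.0, 0.0)
g(y_3) = b*y + (c1 - a1*y)*x1 + (c2 - a2*y)*x2 = 16*0.9 + (-1.5)*6.0 + 6.5*0.0 = 14.4 - 9.0 + 0.0 = 5.4


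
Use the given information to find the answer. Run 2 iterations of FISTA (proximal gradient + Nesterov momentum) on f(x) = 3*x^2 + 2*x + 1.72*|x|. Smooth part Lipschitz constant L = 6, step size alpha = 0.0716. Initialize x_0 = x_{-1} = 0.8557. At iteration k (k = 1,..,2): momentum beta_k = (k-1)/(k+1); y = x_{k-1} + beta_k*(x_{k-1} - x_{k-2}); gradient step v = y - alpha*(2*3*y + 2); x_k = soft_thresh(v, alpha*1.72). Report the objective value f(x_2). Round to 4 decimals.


FISTA on f(x) = 3*x^2 + 2*x + 1.72*|x|
L = 6, alpha = 0.0716
Iteration 1: beta = 0.0, y = 0.8557 + 0.0*(0.8557 - 0.8557) = 0.8557
  grad(y) = 7.1342, v = y - alpha*grad = 0.3449
  prox(v) = soft_thresh(0.3449, 0.1232) = 0.2217
Iteration 2: beta = 0.3333, y = 0.2217 + 0.3333*(0.2217 - 0.8557) = 0.0104
  grad(y) = 2.0625, v = y - alpha*grad = -0.1373
  prox(v) = soft_thresh(-0.1373, 0.1232) = -0.0141
f(x_2) = 3*(-0.0141)^2 + 2*(-0.0141) + 1.72*|-0.0141| = -0.0034


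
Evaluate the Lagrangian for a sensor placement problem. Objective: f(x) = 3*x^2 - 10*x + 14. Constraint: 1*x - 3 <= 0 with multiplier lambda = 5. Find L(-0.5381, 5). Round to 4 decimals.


Step 1: Evaluate f(x).
f(-0.5381) = 3*(-0.5381)^2 - 10*(-0.5381) + 14 = 20.2497
Step 2: Evaluate g(x).
g(-0.5381) = 1*-0.5381 - 3 = -3.5381
Step 3: Compute Lagrangian.
L = 20.2497 + 5*-3.5381 = 2.5592


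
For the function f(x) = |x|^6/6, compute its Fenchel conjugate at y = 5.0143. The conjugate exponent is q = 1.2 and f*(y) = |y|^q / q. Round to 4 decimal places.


The conjugate exponent q satisfies 1/p + 1/q = 1.
p = 6, so q = 6/(6 - 1) = 1.2
|y|^q = 5.0143^1.2 = 6.9223
f*(5.0143) = 6.9223 / 1.2 = 5.7686


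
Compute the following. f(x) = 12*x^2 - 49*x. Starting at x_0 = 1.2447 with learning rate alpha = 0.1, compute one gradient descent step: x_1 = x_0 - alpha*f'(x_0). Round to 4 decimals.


We compute the gradient at x_0 and apply the update.
f'(x) = 24*x - 49
f'(1.2447) = 24*1.2447 - 49 = -19.1272
x_1 = 1.2447 - 0.1*-19.1272 = 3.1574


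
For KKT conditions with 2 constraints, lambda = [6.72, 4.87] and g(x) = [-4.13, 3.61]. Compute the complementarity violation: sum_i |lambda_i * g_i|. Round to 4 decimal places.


KKT complementary slackness check:
lambda_1 * g_1 = 6.72 * -4.13 = -27.7536
lambda_2 * g_2 = 4.87 * 3.61 = 17.5807
Total violation = 27.7536 + 17.5807 = 45.3343


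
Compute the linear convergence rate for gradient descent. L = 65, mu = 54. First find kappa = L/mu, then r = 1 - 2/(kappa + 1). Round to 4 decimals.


Step 1: Compute the condition number.
kappa = L/mu = 65/54 = 1.2037
Step 2: Compute the convergence rate.
r = 1 - 2/(kappa + 1) = 1 - 2*mu/(L + mu) = (L - mu)/(L + mu) = 11/119 = 0.0924


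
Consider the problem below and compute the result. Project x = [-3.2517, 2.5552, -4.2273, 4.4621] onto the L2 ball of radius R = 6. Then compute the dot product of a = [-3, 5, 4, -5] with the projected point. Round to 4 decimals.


Step 1: Compute ||x|| (intermediates to 6 decimals).
||x|| = sqrt((-3.2517)^2 + 2.5552^2 + (-4.2273)^2 + 4.4621^2) = 7.408306
Step 2: Project.
Since ||x|| > R, scale = R/||x|| = 6/7.408306 = 0.809902, proj(x) = scale * x
proj(x) = [-2.633558, 2.069462, -3.423699, 3.613864]
Step 3: Dot product.
a^T * proj(x) = -3*(-2.633558) + 5*2.069462 + 4*(-3.423699) - 5*3.613864 = -13.5161


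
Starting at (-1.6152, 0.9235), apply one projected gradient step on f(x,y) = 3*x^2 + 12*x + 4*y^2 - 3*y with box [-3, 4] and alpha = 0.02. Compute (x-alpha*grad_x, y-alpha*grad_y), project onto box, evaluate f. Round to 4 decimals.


Step 1: Compute gradient at (-1.6152, 0.9235).
grad_x = 2*3*-1.6152 + 12 = 2.3088
grad_y = 2*4*0.9235 - 3 = 4.388
Step 2: Gradient step.
x_raw = -1.6152 - 0.02*2.3088 = -1.6614
y_raw = 0.9235 - 0.02*4.388 = 0.8357
Step 3: Project onto [-3, 4].
x_proj = clip(-1.6614) = -1.6614
y_proj = clip(0.8357) = 0.8357
Step 4: Evaluate f.
f(-1.6614, 0.8357) = -11.3694


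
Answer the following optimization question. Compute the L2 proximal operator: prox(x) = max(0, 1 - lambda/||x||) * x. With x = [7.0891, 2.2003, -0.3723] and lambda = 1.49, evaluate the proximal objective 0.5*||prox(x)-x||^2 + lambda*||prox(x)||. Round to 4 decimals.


Step 1: Compute ||x||.
||x|| = 7.432
Step 2: Compute scaling factor.
scale = max(0, 1 - 1.49/7.432) = 0.7995
Step 3: prox(x) = [5.6679, 1.7592, -0.2977]
||prox(x)|| = 5.942
Step 4: Proximal objective.
0.5*||prox-x||^2 = 1.1101
lambda*||prox|| = 8.8536
Total = 9.9637


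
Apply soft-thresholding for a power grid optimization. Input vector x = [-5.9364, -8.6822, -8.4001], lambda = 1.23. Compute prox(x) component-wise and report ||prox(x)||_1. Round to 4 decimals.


Soft-thresholding with lambda = 1.23:
prox(-5.9364) = sign(-5.9364)*max(|-5.9364| - 1.23, 0) = -4.7064
prox(-8.6822) = sign(-8.6822)*max(|-8.6822| - 1.23, 0) = -7.4522
prox(-8.4001) = sign(-8.4001)*max(|-8.4001| - 1.23, 0) = -7.1701
prox(x) = [-4.7064, -7.4522, -7.1701]
||prox(x)||_1 = 4.7064 + 7.4522 + 7.1701 = 19.3287


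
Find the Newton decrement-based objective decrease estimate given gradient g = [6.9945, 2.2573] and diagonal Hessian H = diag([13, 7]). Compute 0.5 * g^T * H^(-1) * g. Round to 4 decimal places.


Step 1: H is diagonal, so H^(-1) * g = [0.538, 0.3225].
Step 2: g^T H^(-1) g = sum_i g_i^2 / H_ii
  = (6.9945)^2/13 + (2.2573)^2/7
  = 3.7633 + 0.7279 = 4.4912
Step 3: Objective decrease = 0.5 * g^T H^(-1) g = 2.2456


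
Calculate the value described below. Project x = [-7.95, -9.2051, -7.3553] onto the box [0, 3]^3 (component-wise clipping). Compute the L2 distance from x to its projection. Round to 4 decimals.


Project each component onto [0, 3].
clip(-7.95) = 0.0, clip(-9.2051) = 0.0, clip(-7.3553) = 0.0
Projection = [0.0, 0.0, 0.0]
Squared diffs: [63.2025, 84.7339, 54.1004]
Distance = sqrt(202.0368) = 14.214


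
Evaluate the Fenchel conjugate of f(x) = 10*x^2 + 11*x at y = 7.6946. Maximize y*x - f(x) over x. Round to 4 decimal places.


f*(y) = sup_x {y*x - a*x^2 - b*x} = sup_x {(y-b)*x - a*x^2}
FOC: (y - b) - 2a*x = 0 => x* = (y - b)/(2a)
x* = (7.6946 - 11)/(2*10) = -0.1653
f*(7.6946) = (y-b)^2/(4a) = (7.6946 - 11)^2/(4*10)
= 10.9257/40 = 0.2731


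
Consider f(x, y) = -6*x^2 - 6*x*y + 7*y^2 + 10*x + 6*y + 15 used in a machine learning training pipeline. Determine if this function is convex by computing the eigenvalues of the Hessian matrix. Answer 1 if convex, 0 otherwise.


The Hessian of f(x,y) = -6*x^2 - 6*x*y + 7*y^2 + 10*x + 6*y + 15 is:
H = [[-12, -6], [-6, 14]]
Trace = -12 + 14 = 2
Determinant = -12*14 - (-6)^2 = -204
Discriminant = (2)^2 - 4*-204 = 820.0
Eigenvalues: lambda_1 = -13.3178, lambda_2 = 15.3178
The function is not convex.

0


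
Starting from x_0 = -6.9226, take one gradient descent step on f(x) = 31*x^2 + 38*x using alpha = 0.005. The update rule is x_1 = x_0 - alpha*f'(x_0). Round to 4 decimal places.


We compute the gradient at x_0 and apply the update.
f'(x) = 62*x + 38
f'(-6.9226) = 62*-6.9226 + 38 = -391.2012
x_1 = -6.9226 - 0.005*-391.2012 = -4.9666


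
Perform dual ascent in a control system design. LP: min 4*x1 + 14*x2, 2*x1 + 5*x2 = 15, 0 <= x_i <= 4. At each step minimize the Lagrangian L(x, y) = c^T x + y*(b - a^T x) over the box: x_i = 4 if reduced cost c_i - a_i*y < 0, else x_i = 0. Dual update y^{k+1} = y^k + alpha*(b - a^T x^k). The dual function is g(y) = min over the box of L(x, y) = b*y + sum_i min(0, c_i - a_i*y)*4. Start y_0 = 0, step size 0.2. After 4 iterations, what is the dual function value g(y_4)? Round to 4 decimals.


Dual ascent for LP: min 4*x1 + 14*x2, 2*x1 + 5*x2 = 15, 0 <= x_i <= 4
Step 1: y^k = 0.0, reduced costs: (4.0, 14.0)
  x^k = (0.0, 0.0), subgradient = b - a^T x = 15.0
  y^{k+1} = 0.0 + 0.2*15.0 = 3.0
Step 2: y^k = 3.0, reduced costs: (-2.0, -1.0)
  x^k = (4.0, 4.0), subgradient = b - a^T x = -13.0
  y^{k+1} = 3.0 + 0.2*-13.0 = 0.4
Step 3: y^k = 0.4, reduced costs: (3.2, 12.0)
  x^k = (0.0, 0.0), subgradient = b - a^T x = 15.0
  y^{k+1} = 0.4 + 0.2*15.0 = 3.4
Step 4: y^k = 3.4, reduced costs: (-2.8, -3.0)
  x^k = (4.0, 4.0), subgradient = b - a^T x = -13.0
  y^{k+1} = 3.4 + 0.2*-13.0 = 0.8
Dual objective at y_4 = 0.8: reduced costs (2.4, 10.0), box minimizer x = (0.0, 0.0)
g(y_4) = b*y + (c1 - a1*y)*x1 + (c2 - a2*y)*x2 = 15*0.8 + 2.4*0.0 + 10.0*0.0 = 12.0 + 0.0 + 0.0 = 12.0


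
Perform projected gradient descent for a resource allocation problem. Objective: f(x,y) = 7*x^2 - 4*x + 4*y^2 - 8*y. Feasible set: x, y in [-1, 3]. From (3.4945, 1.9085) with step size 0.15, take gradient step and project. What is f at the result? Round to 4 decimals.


Step 1: Compute gradient at (3.4945, 1.9085).
grad_x = 2*7*3.4945 - 4 = 44.923
grad_y = 2*4*1.9085 - 8 = 7.268
Step 2: Gradient step.
x_raw = 3.4945 - 0.15*44.923 = -3.244
y_raw = 1.9085 - 0.15*7.268 = 0.8183
Step 3: Project onto [-1, 3].
x_proj = clip(-3.244) = -1.0
y_proj = clip(0.8183) = 0.8183
Step 4: Evaluate f.
f(-1.0, 0.8183) = 7.1321


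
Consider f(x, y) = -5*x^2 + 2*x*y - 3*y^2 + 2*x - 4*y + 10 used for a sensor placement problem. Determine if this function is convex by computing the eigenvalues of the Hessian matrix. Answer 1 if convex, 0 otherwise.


The Hessian of f(x,y) = -5*x^2 + 2*x*y - 3*y^2 + 2*x - 4*y + 10 is:
H = [[-10, 2], [2, -6]]
Trace = -10 - 6 = -16
Determinant = -10*-6 - (2)^2 = 56
Discriminant = (-16)^2 - 4*56 = 32.0
Eigenvalues: lambda_1 = -10.8284, lambda_2 = -5.1716
The function is not convex.

0


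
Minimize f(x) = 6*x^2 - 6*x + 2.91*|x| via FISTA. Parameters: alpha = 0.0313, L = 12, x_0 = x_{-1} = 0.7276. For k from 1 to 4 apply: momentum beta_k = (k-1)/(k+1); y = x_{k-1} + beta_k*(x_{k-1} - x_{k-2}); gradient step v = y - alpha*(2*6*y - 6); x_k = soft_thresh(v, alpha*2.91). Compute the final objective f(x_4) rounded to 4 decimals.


FISTA on f(x) = 6*x^2 - 6*x + 2.91*|x|
L = 12, alpha = 0.0313
Iteration 1: beta = 0.0, y = 0.7276 + 0.0*(0.7276 - 0.7276) = 0.7276
  grad(y) = 2.7312, v = y - alpha*grad = 0.6421
  prox(v) = soft_thresh(0.6421, 0.0911) = 0.551
Iteration 2: beta = 0.3333, y = 0.551 + 0.3333*(0.551 - 0.7276) = 0.4922
  grad(y) = -0.0939, v = y - alpha*grad = 0.4951
  prox(v) = soft_thresh(0.4951, 0.0911) = 0.404
Iteration 3: beta = 0.5, y = 0.404 + 0.5*(0.404 - 0.551) = 0.3305
  grad(y) = -2.0336, v = y - alpha*grad = 0.3942
  prox(v) = soft_thresh(0.3942, 0.0911) = 0.3031
Iteration 4: beta = 0.6, y = 0.3031 + 0.6*(0.3031 - 0.404) = 0.2425
  grad(y) = -3.0895, v = y - alpha*grad = 0.3392
  prox(v) = soft_thresh(0.3392, 0.0911) = 0.2482
f(x_4) = 6*0.2482^2 - 6*0.2482 + 2.91*|0.2482| = -0.3973


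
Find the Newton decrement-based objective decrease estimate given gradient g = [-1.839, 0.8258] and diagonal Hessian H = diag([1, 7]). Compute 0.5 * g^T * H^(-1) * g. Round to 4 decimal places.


Step 1: H is diagonal, so H^(-1) * g = [-1.839, 0.118].
Step 2: g^T H^(-1) g = sum_i g_i^2 / H_ii
  = (-1.839)^2/1 + (0.8258)^2/7
  = 3.3819 + 0.0974 = 3.4793
Step 3: Objective decrease = 0.5 * g^T H^(-1) g = 1.7397


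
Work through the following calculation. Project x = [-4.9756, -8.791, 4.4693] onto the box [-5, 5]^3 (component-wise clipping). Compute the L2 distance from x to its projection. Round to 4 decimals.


Project each component onto [-5, 5].
clip(-4.9756) = -4.9756, clip(-8.791) = -5.0, clip(4.4693) = 4.4693
Projection = [-4.9756, -5.0, 4.4693]
Squared diffs: [0.0, 14.3717, 0.0]
Distance = sqrt(14.3717) = 3.791


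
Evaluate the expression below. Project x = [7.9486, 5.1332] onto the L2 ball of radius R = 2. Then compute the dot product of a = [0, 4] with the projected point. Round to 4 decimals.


Step 1: Compute ||x|| (intermediates to 6 decimals).
||x|| = sqrt(7.9486^2 + 5.1332^2) = 9.462029
Step 2: Project.
Since ||x|| > R, scale = R/||x|| = 2/9.462029 = 0.211371, proj(x) = scale * x
proj(x) = [1.680104, 1.08501]
Step 3: Dot product.
a^T * proj(x) = 0*1.680104 + 4*1.08501 = 4.34


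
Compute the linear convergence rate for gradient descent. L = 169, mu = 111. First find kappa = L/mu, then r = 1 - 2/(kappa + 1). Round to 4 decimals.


Step 1: Compute the condition number.
kappa = L/mu = 169/111 = 1.5225
Step 2: Compute the convergence rate.
r = 1 - 2/(kappa + 1) = 1 - 2*mu/(L + mu) = (L - mu)/(L + mu) = 58/280 = 0.2071


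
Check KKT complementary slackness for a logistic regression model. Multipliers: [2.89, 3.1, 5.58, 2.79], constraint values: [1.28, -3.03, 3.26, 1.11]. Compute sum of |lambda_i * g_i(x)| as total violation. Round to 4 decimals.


KKT complementary slackness check:
lambda_1 * g_1 = 2.89 * 1.28 = 3.6992
lambda_2 * g_2 = 3.1 * -3.03 = -9.393
lambda_3 * g_3 = 5.58 * 3.26 = 18.1908
lambda_4 * g_4 = 2.79 * 1.11 = 3.0969
Total violation = 3.6992 + 9.393 + 18.1908 + 3.0969 = 34.3799


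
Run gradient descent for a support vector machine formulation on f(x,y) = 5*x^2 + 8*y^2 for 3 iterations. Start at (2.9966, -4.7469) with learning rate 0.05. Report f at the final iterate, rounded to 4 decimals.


Gradient descent on f(x,y) = 5*x^2 + 8*y^2.
Starting point: (2.9966, -4.7469), alpha = 0.05
Step 1: grad_x = 2*5*2.9966 = 29.966, grad_y = 2*8*-4.7469 = -75.9504
  x_1 = 2.9966 - 0.05*29.966 = 1.4983
  y_1 = -4.7469 - 0.05*-75.9504 = -0.9494
Step 2: grad_x = 2*5*1.4983 = 14.983, grad_y = 2*8*-0.9494 = -15.1901
  x_2 = 1.4983 - 0.05*14.983 = 0.7492
  y_2 = -0.9494 - 0.05*-15.1901 = -0.1899
Step 3: grad_x = 2*5*0.7492 = 7.4915, grad_y = 2*8*-0.1899 = -3.038
  x_3 = 0.7492 - 0.05*7.4915 = 0.3746
  y_3 = -0.1899 - 0.05*-3.038 = -0.038
f(0.3746, -0.038) = 5*0.3746^2 + 8*(-0.038)^2 = 0.7131


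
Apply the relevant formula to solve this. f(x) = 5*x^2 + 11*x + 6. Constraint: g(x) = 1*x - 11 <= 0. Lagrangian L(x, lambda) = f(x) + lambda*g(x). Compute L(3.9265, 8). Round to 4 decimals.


Step 1: Evaluate f(x).
f(3.9265) = 5*3.9265^2 + 11*3.9265 + 6 = 126.2785
Step 2: Evaluate g(x).
g(3.9265) = 1*3.9265 - 11 = -7.0735
Step 3: Compute Lagrangian.
L = 126.2785 + 8*-7.0735 = 69.6905


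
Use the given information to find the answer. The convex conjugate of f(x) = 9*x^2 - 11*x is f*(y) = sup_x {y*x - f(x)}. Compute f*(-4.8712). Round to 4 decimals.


f*(y) = sup_x {y*x - a*x^2 - b*x} = sup_x {(y-b)*x - a*x^2}
FOC: (y - b) - 2a*x = 0 => x* = (y - b)/(2a)
x* = (-4.8712 + 11)/(2*9) = 0.3405
f*(-4.8712) = (y-b)^2/(4a) = (-4.8712 + 11)^2/(4*9)
= 37.5622/36 = 1.0434


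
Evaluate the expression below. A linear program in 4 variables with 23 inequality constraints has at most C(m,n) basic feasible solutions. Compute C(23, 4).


Each vertex corresponds to some choice of n active constraints out of m, so the number of vertices is at most C(m, n) = m! / (n!(m-n)!).
m = 23, n = 4
Numerator: 23 * 22 * 21 * 20
Denominator: 4! = 24
C(23, 4) = 8855


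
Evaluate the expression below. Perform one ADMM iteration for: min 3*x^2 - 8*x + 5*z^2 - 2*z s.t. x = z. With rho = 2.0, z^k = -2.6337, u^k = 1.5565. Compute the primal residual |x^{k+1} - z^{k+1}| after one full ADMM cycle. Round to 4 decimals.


ADMM iteration with rho = 2.0, z^k = -2.6337, u^k = 1.5565
Step 1: x-update.
Minimize 3*x^2 - 8*x + (2.0/2)*(x + 2.6337 + 1.5565)^2
FOC: (2*3 + 2.0)*x = 8 + 2.0*(-2.6337 - 1.5565)
x^{k+1} = -0.0476
Step 2: z-update.
Minimize 5*z^2 - 2*z + (2.0/2)*(-0.0476 - z + 1.5565)^2
FOC: (2*5 + 2.0)*z = 2 + 2.0*(-0.0476 + 1.5565)
z^{k+1} = 0.4182
Step 3: u-update.
u^{k+1} = 1.5565 - 0.0476 - 0.4182 = 1.0908
Step 4: Primal residual = |-0.0476 - 0.4182| = 0.4657


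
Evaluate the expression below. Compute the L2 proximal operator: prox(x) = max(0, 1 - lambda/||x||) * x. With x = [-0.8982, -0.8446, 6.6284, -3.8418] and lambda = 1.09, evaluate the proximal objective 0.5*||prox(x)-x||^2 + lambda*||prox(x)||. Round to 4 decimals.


Step 1: Compute ||x||.
||x|| = 7.7598
Step 2: Compute scaling factor.
scale = max(0, 1 - 1.09/7.7598) = 0.8595
Step 3: prox(x) = [-0.772, -0.726, 5.6973, -3.3022]
||prox(x)|| = 6.6698
Step 4: Proximal objective.
0.5*||prox-x||^2 = 0.5941
lambda*||prox|| = 7.2701
Total = 7.8642


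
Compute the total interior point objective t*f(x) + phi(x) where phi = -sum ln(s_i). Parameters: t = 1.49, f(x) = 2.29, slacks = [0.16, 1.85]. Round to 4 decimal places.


Step 1: Compute log-barrier.
ln values: [-1.8326, 0.6152]
phi = -(-1.8326 + 0.6152) = 1.2174
Step 2: Compute augmented objective.
t*f(x) = 1.49*2.29 = 3.4121
Total = 3.4121 + 1.2174 = 4.6295


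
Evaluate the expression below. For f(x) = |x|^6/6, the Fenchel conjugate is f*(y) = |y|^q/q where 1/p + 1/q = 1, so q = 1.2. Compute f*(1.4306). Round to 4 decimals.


The conjugate exponent q satisfies 1/p + 1/q = 1.
p = 6, so q = 6/(6 - 1) = 1.2
|y|^q = 1.4306^1.2 = 1.5368
f*(1.4306) = 1.5368 / 1.2 = 1.2807


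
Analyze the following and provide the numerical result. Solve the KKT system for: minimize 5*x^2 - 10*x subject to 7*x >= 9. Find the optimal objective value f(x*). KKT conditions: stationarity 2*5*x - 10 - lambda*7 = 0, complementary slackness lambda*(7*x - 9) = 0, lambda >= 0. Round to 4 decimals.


Step 1: Try lambda = 0 (constraint inactive).
x_unc = 10/(2*5) = 1.0
Check: 7*1.0 = 7.0 < 9 -- violated!
Step 2: Constraint must be active: 7*x = 9
x* = 9/7 = 1.2857 (rounded; the exact value 9/7 is used below)
lambda = (2*5*(9/7) - 10)/7 = 0.4082
Step 3: Compute optimal value.
f(x*) = 5*(9/7)^2 - 10*(9/7) = -4.5918


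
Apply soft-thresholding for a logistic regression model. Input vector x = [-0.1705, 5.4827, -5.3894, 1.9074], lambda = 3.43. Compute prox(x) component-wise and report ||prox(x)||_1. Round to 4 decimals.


Soft-thresholding with lambda = 3.43:
prox(-0.1705) = sign(-0.1705)*max(|-0.1705| - 3.43, 0) = 0.0
prox(5.4827) = sign(5.4827)*max(|5.4827| - 3.43, 0) = 2.0527
prox(-5.3894) = sign(-5.3894)*max(|-5.3894| - 3.43, 0) = -1.9594
prox(1.9074) = sign(1.9074)*max(|1.9074| - 3.43, 0) = 0.0
prox(x) = [0.0, 2.0527, -1.9594, 0.0]
||prox(x)||_1 = 0.0 + 2.0527 + 1.9594 + 0.0 = 4.0121


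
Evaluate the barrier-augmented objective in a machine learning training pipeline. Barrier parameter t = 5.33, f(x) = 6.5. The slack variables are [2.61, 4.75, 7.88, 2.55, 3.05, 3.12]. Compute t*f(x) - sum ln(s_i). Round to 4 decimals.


Step 1: Compute log-barrier.
ln values: [0.9594, 1.5581, 2.0643, 0.9361, 1.1151, 1.1378]
phi = -(0.9594 + 1.5581 + 2.0643 + 0.9361 + 1.1151 + 1.1378) = -7.7709
Step 2: Compute augmented objective.
t*f(x) = 5.33*6.5 = 34.645
Total = 34.645 - 7.7709 = 26.8741


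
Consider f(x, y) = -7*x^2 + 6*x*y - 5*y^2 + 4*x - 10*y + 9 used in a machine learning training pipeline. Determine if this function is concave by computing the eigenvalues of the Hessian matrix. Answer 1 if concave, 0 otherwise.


The Hessian of f(x,y) = -7*x^2 + 6*x*y - 5*y^2 + 4*x - 10*y + 9 is:
H = [[-14, 6], [6, -10]]
Trace = -14 - 10 = -24
Determinant = -14*-10 - (6)^2 = 104
Discriminant = (-24)^2 - 4*104 = 160.0
Eigenvalues: lambda_1 = -18.3246, lambda_2 = -5.6754
The function is concave.

1


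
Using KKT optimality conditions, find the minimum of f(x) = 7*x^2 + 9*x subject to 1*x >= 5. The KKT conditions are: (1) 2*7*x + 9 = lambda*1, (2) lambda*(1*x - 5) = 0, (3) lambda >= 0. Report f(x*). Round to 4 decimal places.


Step 1: Try lambda = 0 (constraint inactive).
x_unc = -9/(2*7) = -0.6429
Check: 1*-0.6429 = -0.6429 < 5 -- violated!
Step 2: Constraint must be active: 1*x = 5
x* = 5/1 = 5.0
lambda = (2*7*5.0 + 9)/1 = 79.0
Step 3: Compute optimal value.
f(x*) = 7*5.0^2 + 9*5.0 = 220.0


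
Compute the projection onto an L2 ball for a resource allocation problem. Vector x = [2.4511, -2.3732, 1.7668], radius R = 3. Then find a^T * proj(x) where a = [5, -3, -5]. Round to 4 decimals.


Step 1: Compute ||x|| (intermediates to 6 decimals).
||x|| = sqrt(2.4511^2 + (-2.3732)^2 + 1.7668^2) = 3.842076
Step 2: Project.
Since ||x|| > R, scale = R/||x|| = 3/3.842076 = 0.780828, proj(x) = scale * x
proj(x) = [1.913888, -1.853061, 1.379567]
Step 3: Dot product.
a^T * proj(x) = 5*1.913888 - 3*(-1.853061) - 5*1.379567 = 8.2308


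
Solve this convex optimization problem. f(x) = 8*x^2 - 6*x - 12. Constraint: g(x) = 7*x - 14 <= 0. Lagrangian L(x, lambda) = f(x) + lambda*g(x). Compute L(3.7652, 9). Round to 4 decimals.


Step 1: Evaluate f(x).
f(3.7652) = 8*3.7652^2 - 6*3.7652 - 12 = 78.8226
Step 2: Evaluate g(x).
g(3.7652) = 7*3.7652 - 14 = 12.3564
Step 3: Compute Lagrangian.
L = 78.8226 + 9*12.3564 = 190.0302


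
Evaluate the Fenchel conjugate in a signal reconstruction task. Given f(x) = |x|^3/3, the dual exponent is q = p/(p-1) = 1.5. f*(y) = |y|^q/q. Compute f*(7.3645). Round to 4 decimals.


The conjugate exponent q satisfies 1/p + 1/q = 1.
p = 3, so q = 3/(3 - 1) = 1.5
|y|^q = 7.3645^1.5 = 19.9855
f*(7.3645) = 19.9855 / 1.5 = 13.3237


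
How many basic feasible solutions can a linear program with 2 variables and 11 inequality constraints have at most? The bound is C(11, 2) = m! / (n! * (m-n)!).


Each vertex corresponds to some choice of n active constraints out of m, so the number of vertices is at most C(m, n) = m! / (n!(m-n)!).
m = 11, n = 2
Numerator: 11 * 10
Denominator: 2! = 2
C(11, 2) = 55


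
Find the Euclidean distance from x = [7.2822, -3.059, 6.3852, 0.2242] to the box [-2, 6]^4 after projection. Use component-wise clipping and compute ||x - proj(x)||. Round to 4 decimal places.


Project each component onto [-2, 6].
clip(7.2822) = 6.0, clip(-3.059) = -2.0, clip(6.3852) = 6.0, clip(0.2242) = 0.2242
Projection = [6.0, -2.0, 6.0, 0.2242]
Squared diffs: [1.644, 1.1215, 0.1484, 0.0]
Distance = sqrt(2.9139) = 1.707


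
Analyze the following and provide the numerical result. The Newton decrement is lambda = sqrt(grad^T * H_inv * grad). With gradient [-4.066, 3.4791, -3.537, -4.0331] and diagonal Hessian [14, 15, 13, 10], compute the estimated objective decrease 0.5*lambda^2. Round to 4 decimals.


Step 1: H is diagonal, so H^(-1) * g = [-0.2904, 0.2319, -0.2721, -0.4033].
Step 2: g^T H^(-1) g = sum_i g_i^2 / H_ii
  = (-4.066)^2/14 + (3.4791)^2/15 + (-3.537)^2/13 + (-4.0331)^2/10
  = 1.1809 + 0.8069 + 0.9623 + 1.6266 = 4.5768
Step 3: Objective decrease = 0.5 * g^T H^(-1) g = 2.2884


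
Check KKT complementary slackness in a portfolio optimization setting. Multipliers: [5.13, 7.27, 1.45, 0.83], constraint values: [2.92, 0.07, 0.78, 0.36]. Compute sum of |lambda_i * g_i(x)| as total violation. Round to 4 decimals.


KKT complementary slackness check:
lambda_1 * g_1 = 5.13 * 2.92 = 14.9796
lambda_2 * g_2 = 7.27 * 0.07 = 0.5089
lambda_3 * g_3 = 1.45 * 0.78 = 1.131
lambda_4 * g_4 = 0.83 * 0.36 = 0.2988
Total violation = 14.9796 + 0.5089 + 1.131 + 0.2988 = 16.9183


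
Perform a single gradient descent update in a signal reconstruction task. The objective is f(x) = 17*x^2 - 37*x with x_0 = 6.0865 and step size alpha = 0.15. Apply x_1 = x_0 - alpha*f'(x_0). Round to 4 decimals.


We compute the gradient at x_0 and apply the update.
f'(x) = 34*x - 37
f'(6.0865) = 34*6.0865 - 37 = 169.941
x_1 = 6.0865 - 0.15*169.941 = -19.4047


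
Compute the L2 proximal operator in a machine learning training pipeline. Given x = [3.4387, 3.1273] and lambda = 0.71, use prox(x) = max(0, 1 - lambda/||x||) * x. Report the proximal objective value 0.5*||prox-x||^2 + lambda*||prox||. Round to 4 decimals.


Step 1: Compute ||x||.
||x|| = 4.6481
Step 2: Compute scaling factor.
scale = max(0, 1 - 0.71/4.6481) = 0.8472
Step 3: prox(x) = [2.9134, 2.6496]
||prox(x)|| = 3.9381
Step 4: Proximal objective.
0.5*||prox-x||^2 = 0.2521
lambda*||prox|| = 2.7961
Total = 3.0481
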